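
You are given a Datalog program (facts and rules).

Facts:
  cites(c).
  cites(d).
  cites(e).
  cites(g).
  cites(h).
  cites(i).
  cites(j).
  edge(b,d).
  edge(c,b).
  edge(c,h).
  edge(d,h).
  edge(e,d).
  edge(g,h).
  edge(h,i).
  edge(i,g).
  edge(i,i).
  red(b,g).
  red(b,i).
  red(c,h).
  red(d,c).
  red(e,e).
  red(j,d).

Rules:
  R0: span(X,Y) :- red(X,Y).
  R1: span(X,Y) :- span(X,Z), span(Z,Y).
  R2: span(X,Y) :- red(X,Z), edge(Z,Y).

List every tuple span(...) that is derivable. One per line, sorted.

span(b,g)
span(b,h)
span(b,i)
span(c,h)
span(c,i)
span(d,b)
span(d,c)
span(d,g)
span(d,h)
span(d,i)
span(e,b)
span(e,c)
span(e,d)
span(e,e)
span(e,g)
span(e,h)
span(e,i)
span(j,b)
span(j,c)
span(j,d)
span(j,g)
span(j,h)
span(j,i)

round 1: derive span(b,g) via R0 from red(b,g)
round 1: derive span(b,i) via R0 from red(b,i)
round 1: derive span(c,h) via R0 from red(c,h)
round 1: derive span(d,c) via R0 from red(d,c)
round 1: derive span(e,e) via R0 from red(e,e)
round 1: derive span(j,d) via R0 from red(j,d)
round 1: derive span(b,h) via R2 from red(b,g), edge(g,h)
round 1: derive span(c,i) via R2 from red(c,h), edge(h,i)
round 1: derive span(d,b) via R2 from red(d,c), edge(c,b)
round 1: derive span(d,h) via R2 from red(d,c), edge(c,h)
round 1: derive span(e,d) via R2 from red(e,e), edge(e,d)
round 1: derive span(j,h) via R2 from red(j,d), edge(d,h)
round 2: derive span(d,g) via R1 from span(d,b), span(b,g)
round 2: derive span(d,i) via R1 from span(d,b), span(b,i)
round 2: derive span(e,b) via R1 from span(e,d), span(d,b)
round 2: derive span(e,c) via R1 from span(e,d), span(d,c)
round 2: derive span(e,h) via R1 from span(e,d), span(d,h)
round 2: derive span(j,b) via R1 from span(j,d), span(d,b)
round 2: derive span(j,c) via R1 from span(j,d), span(d,c)
round 3: derive span(e,g) via R1 from span(e,b), span(b,g)
round 3: derive span(e,i) via R1 from span(e,b), span(b,i)
round 3: derive span(j,g) via R1 from span(j,b), span(b,g)
round 3: derive span(j,i) via R1 from span(j,b), span(b,i)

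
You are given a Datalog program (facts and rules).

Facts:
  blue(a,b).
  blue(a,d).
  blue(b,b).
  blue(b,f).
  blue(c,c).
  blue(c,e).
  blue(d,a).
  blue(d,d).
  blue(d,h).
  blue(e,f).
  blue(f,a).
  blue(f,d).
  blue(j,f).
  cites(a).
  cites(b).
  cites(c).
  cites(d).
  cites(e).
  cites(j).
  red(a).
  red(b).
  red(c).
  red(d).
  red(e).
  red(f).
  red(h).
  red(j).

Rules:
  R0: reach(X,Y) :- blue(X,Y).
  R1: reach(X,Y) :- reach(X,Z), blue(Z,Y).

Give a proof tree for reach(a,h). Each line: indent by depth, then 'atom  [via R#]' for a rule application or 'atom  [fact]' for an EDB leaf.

round 1: derive reach(a,b) via R0 from blue(a,b)
round 1: derive reach(a,d) via R0 from blue(a,d)
round 1: derive reach(b,b) via R0 from blue(b,b)
round 1: derive reach(b,f) via R0 from blue(b,f)
round 1: derive reach(c,c) via R0 from blue(c,c)
round 1: derive reach(c,e) via R0 from blue(c,e)
round 1: derive reach(d,a) via R0 from blue(d,a)
round 1: derive reach(d,d) via R0 from blue(d,d)
round 1: derive reach(d,h) via R0 from blue(d,h)
round 1: derive reach(e,f) via R0 from blue(e,f)
round 1: derive reach(f,a) via R0 from blue(f,a)
round 1: derive reach(f,d) via R0 from blue(f,d)
round 1: derive reach(j,f) via R0 from blue(j,f)
round 2: derive reach(a,a) via R1 from reach(a,d), blue(d,a)
round 2: derive reach(a,f) via R1 from reach(a,b), blue(b,f)
round 2: derive reach(a,h) via R1 from reach(a,d), blue(d,h)
round 2: derive reach(b,a) via R1 from reach(b,f), blue(f,a)
round 2: derive reach(b,d) via R1 from reach(b,f), blue(f,d)
round 2: derive reach(c,f) via R1 from reach(c,e), blue(e,f)
round 2: derive reach(d,b) via R1 from reach(d,a), blue(a,b)
round 2: derive reach(e,a) via R1 from reach(e,f), blue(f,a)
round 2: derive reach(e,d) via R1 from reach(e,f), blue(f,d)
round 2: derive reach(f,b) via R1 from reach(f,a), blue(a,b)
round 2: derive reach(f,h) via R1 from reach(f,d), blue(d,h)
round 2: derive reach(j,a) via R1 from reach(j,f), blue(f,a)
round 2: derive reach(j,d) via R1 from reach(j,f), blue(f,d)
round 3: derive reach(b,h) via R1 from reach(b,d), blue(d,h)
round 3: derive reach(c,a) via R1 from reach(c,f), blue(f,a)
round 3: derive reach(c,d) via R1 from reach(c,f), blue(f,d)
round 3: derive reach(d,f) via R1 from reach(d,b), blue(b,f)
round 3: derive reach(e,b) via R1 from reach(e,a), blue(a,b)
round 3: derive reach(e,h) via R1 from reach(e,d), blue(d,h)
round 3: derive reach(f,f) via R1 from reach(f,b), blue(b,f)
round 3: derive reach(j,b) via R1 from reach(j,a), blue(a,b)
round 3: derive reach(j,h) via R1 from reach(j,d), blue(d,h)
round 4: derive reach(c,b) via R1 from reach(c,a), blue(a,b)
round 4: derive reach(c,h) via R1 from reach(c,d), blue(d,h)

reach(a,h)  [via R1]
  reach(a,d)  [via R0]
    blue(a,d)  [fact]
  blue(d,h)  [fact]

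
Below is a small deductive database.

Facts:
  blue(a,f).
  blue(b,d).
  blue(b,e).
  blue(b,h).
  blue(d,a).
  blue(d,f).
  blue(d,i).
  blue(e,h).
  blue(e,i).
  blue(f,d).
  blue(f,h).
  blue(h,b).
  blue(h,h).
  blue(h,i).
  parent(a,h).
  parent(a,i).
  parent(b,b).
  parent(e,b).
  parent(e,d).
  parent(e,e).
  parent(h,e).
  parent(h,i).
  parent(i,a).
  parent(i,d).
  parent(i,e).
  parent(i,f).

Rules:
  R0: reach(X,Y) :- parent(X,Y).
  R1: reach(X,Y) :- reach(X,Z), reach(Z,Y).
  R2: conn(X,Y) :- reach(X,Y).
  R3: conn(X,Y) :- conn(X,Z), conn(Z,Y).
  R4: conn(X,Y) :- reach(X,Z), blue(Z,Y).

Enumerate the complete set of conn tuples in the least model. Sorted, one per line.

conn(a,a)
conn(a,b)
conn(a,d)
conn(a,e)
conn(a,f)
conn(a,h)
conn(a,i)
conn(b,a)
conn(b,b)
conn(b,d)
conn(b,e)
conn(b,f)
conn(b,h)
conn(b,i)
conn(e,a)
conn(e,b)
conn(e,d)
conn(e,e)
conn(e,f)
conn(e,h)
conn(e,i)
conn(h,a)
conn(h,b)
conn(h,d)
conn(h,e)
conn(h,f)
conn(h,h)
conn(h,i)
conn(i,a)
conn(i,b)
conn(i,d)
conn(i,e)
conn(i,f)
conn(i,h)
conn(i,i)

round 1: derive reach(a,h) via R0 from parent(a,h)
round 1: derive reach(a,i) via R0 from parent(a,i)
round 1: derive reach(b,b) via R0 from parent(b,b)
round 1: derive reach(e,b) via R0 from parent(e,b)
round 1: derive reach(e,d) via R0 from parent(e,d)
round 1: derive reach(e,e) via R0 from parent(e,e)
round 1: derive reach(h,e) via R0 from parent(h,e)
round 1: derive reach(h,i) via R0 from parent(h,i)
round 1: derive reach(i,a) via R0 from parent(i,a)
round 1: derive reach(i,d) via R0 from parent(i,d)
round 1: derive reach(i,e) via R0 from parent(i,e)
round 1: derive reach(i,f) via R0 from parent(i,f)
round 2: derive reach(a,a) via R1 from reach(a,i), reach(i,a)
round 2: derive reach(a,d) via R1 from reach(a,i), reach(i,d)
round 2: derive reach(a,e) via R1 from reach(a,h), reach(h,e)
round 2: derive reach(a,f) via R1 from reach(a,i), reach(i,f)
round 2: derive reach(h,a) via R1 from reach(h,i), reach(i,a)
round 2: derive reach(h,b) via R1 from reach(h,e), reach(e,b)
round 2: derive reach(h,d) via R1 from reach(h,e), reach(e,d)
round 2: derive reach(h,f) via R1 from reach(h,i), reach(i,f)
round 2: derive reach(i,b) via R1 from reach(i,e), reach(e,b)
round 2: derive reach(i,h) via R1 from reach(i,a), reach(a,h)
round 2: derive reach(i,i) via R1 from reach(i,a), reach(a,i)
round 2: derive conn(a,h) via R2 from reach(a,h)
round 2: derive conn(a,i) via R2 from reach(a,i)
round 2: derive conn(b,b) via R2 from reach(b,b)
round 2: derive conn(e,b) via R2 from reach(e,b)
round 2: derive conn(e,d) via R2 from reach(e,d)
round 2: derive conn(e,e) via R2 from reach(e,e)
round 2: derive conn(h,e) via R2 from reach(h,e)
round 2: derive conn(h,i) via R2 from reach(h,i)
round 2: derive conn(i,a) via R2 from reach(i,a)
round 2: derive conn(i,d) via R2 from reach(i,d)
round 2: derive conn(i,e) via R2 from reach(i,e)
round 2: derive conn(i,f) via R2 from reach(i,f)
round 2: derive conn(a,b) via R4 from reach(a,h), blue(h,b)
round 2: derive conn(b,d) via R4 from reach(b,b), blue(b,d)
round 2: derive conn(b,e) via R4 from reach(b,b), blue(b,e)
round 2: derive conn(b,h) via R4 from reach(b,b), blue(b,h)
round 2: derive conn(e,a) via R4 from reach(e,d), blue(d,a)
round 2: derive conn(e,f) via R4 from reach(e,d), blue(d,f)
round 2: derive conn(e,h) via R4 from reach(e,b), blue(b,h)
round 2: derive conn(e,i) via R4 from reach(e,d), blue(d,i)
round 2: derive conn(h,h) via R4 from reach(h,e), blue(e,h)
round 2: derive conn(i,h) via R4 from reach(i,e), blue(e,h)
round 2: derive conn(i,i) via R4 from reach(i,d), blue(d,i)
round 3: derive reach(a,b) via R1 from reach(a,e), reach(e,b)
round 3: derive reach(h,h) via R1 from reach(h,a), reach(a,h)
round 3: derive conn(a,a) via R2 from reach(a,a)
round 3: derive conn(a,d) via R2 from reach(a,d)
round 3: derive conn(a,e) via R2 from reach(a,e)
round 3: derive conn(a,f) via R2 from reach(a,f)
round 3: derive conn(h,a) via R2 from reach(h,a)
round 3: derive conn(h,b) via R2 from reach(h,b)
round 3: derive conn(h,d) via R2 from reach(h,d)
round 3: derive conn(h,f) via R2 from reach(h,f)
round 3: derive conn(i,b) via R2 from reach(i,b)
round 3: derive conn(b,a) via R3 from conn(b,e), conn(e,a)
round 3: derive conn(b,f) via R3 from conn(b,e), conn(e,f)
round 3: derive conn(b,i) via R3 from conn(b,e), conn(e,i)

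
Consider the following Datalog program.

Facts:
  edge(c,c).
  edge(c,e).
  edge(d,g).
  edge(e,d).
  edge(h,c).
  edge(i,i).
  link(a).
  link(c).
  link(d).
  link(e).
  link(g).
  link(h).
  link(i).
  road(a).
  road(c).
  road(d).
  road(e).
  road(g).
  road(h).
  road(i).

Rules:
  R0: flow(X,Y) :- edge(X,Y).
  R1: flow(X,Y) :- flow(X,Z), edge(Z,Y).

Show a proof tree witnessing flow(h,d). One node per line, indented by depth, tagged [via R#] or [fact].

round 1: derive flow(c,c) via R0 from edge(c,c)
round 1: derive flow(c,e) via R0 from edge(c,e)
round 1: derive flow(d,g) via R0 from edge(d,g)
round 1: derive flow(e,d) via R0 from edge(e,d)
round 1: derive flow(h,c) via R0 from edge(h,c)
round 1: derive flow(i,i) via R0 from edge(i,i)
round 2: derive flow(c,d) via R1 from flow(c,e), edge(e,d)
round 2: derive flow(e,g) via R1 from flow(e,d), edge(d,g)
round 2: derive flow(h,e) via R1 from flow(h,c), edge(c,e)
round 3: derive flow(c,g) via R1 from flow(c,d), edge(d,g)
round 3: derive flow(h,d) via R1 from flow(h,e), edge(e,d)
round 4: derive flow(h,g) via R1 from flow(h,d), edge(d,g)

flow(h,d)  [via R1]
  flow(h,e)  [via R1]
    flow(h,c)  [via R0]
      edge(h,c)  [fact]
    edge(c,e)  [fact]
  edge(e,d)  [fact]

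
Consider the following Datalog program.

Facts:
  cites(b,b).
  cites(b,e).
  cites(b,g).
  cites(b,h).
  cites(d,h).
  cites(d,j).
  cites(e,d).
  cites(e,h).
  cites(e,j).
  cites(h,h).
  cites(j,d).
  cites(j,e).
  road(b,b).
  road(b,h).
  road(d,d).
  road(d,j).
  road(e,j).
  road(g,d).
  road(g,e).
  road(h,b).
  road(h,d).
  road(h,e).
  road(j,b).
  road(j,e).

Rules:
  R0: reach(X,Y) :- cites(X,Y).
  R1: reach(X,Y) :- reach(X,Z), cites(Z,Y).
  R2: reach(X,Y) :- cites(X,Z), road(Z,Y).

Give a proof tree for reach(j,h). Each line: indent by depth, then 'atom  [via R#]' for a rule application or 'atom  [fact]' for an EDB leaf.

reach(j,h)  [via R1]
  reach(j,d)  [via R0]
    cites(j,d)  [fact]
  cites(d,h)  [fact]

round 1: derive reach(b,b) via R0 from cites(b,b)
round 1: derive reach(b,e) via R0 from cites(b,e)
round 1: derive reach(b,g) via R0 from cites(b,g)
round 1: derive reach(b,h) via R0 from cites(b,h)
round 1: derive reach(d,h) via R0 from cites(d,h)
round 1: derive reach(d,j) via R0 from cites(d,j)
round 1: derive reach(e,d) via R0 from cites(e,d)
round 1: derive reach(e,h) via R0 from cites(e,h)
round 1: derive reach(e,j) via R0 from cites(e,j)
round 1: derive reach(h,h) via R0 from cites(h,h)
round 1: derive reach(j,d) via R0 from cites(j,d)
round 1: derive reach(j,e) via R0 from cites(j,e)
round 1: derive reach(b,d) via R2 from cites(b,g), road(g,d)
round 1: derive reach(b,j) via R2 from cites(b,e), road(e,j)
round 1: derive reach(d,b) via R2 from cites(d,h), road(h,b)
round 1: derive reach(d,d) via R2 from cites(d,h), road(h,d)
round 1: derive reach(d,e) via R2 from cites(d,h), road(h,e)
round 1: derive reach(e,b) via R2 from cites(e,h), road(h,b)
round 1: derive reach(e,e) via R2 from cites(e,h), road(h,e)
round 1: derive reach(h,b) via R2 from cites(h,h), road(h,b)
round 1: derive reach(h,d) via R2 from cites(h,h), road(h,d)
round 1: derive reach(h,e) via R2 from cites(h,h), road(h,e)
round 1: derive reach(j,j) via R2 from cites(j,d), road(d,j)
round 2: derive reach(d,g) via R1 from reach(d,b), cites(b,g)
round 2: derive reach(e,g) via R1 from reach(e,b), cites(b,g)
round 2: derive reach(h,g) via R1 from reach(h,b), cites(b,g)
round 2: derive reach(h,j) via R1 from reach(h,d), cites(d,j)
round 2: derive reach(j,h) via R1 from reach(j,d), cites(d,h)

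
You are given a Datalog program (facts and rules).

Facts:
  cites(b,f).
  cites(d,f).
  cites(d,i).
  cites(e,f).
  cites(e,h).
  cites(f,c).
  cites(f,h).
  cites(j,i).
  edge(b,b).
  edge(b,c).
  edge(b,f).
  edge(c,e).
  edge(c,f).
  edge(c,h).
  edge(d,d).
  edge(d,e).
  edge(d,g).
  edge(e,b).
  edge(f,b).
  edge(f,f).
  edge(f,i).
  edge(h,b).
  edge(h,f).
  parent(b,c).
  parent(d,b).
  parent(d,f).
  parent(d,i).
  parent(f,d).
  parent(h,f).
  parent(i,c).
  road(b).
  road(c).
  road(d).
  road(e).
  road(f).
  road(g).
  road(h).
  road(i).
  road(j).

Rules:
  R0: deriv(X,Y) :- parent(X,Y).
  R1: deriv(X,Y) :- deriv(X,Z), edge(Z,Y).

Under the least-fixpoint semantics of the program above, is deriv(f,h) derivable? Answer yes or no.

round 1: derive deriv(b,c) via R0 from parent(b,c)
round 1: derive deriv(d,b) via R0 from parent(d,b)
round 1: derive deriv(d,f) via R0 from parent(d,f)
round 1: derive deriv(d,i) via R0 from parent(d,i)
round 1: derive deriv(f,d) via R0 from parent(f,d)
round 1: derive deriv(h,f) via R0 from parent(h,f)
round 1: derive deriv(i,c) via R0 from parent(i,c)
round 2: derive deriv(b,e) via R1 from deriv(b,c), edge(c,e)
round 2: derive deriv(b,f) via R1 from deriv(b,c), edge(c,f)
round 2: derive deriv(b,h) via R1 from deriv(b,c), edge(c,h)
round 2: derive deriv(d,c) via R1 from deriv(d,b), edge(b,c)
round 2: derive deriv(f,e) via R1 from deriv(f,d), edge(d,e)
round 2: derive deriv(f,g) via R1 from deriv(f,d), edge(d,g)
round 2: derive deriv(h,b) via R1 from deriv(h,f), edge(f,b)
round 2: derive deriv(h,i) via R1 from deriv(h,f), edge(f,i)
round 2: derive deriv(i,e) via R1 from deriv(i,c), edge(c,e)
round 2: derive deriv(i,f) via R1 from deriv(i,c), edge(c,f)
round 2: derive deriv(i,h) via R1 from deriv(i,c), edge(c,h)
round 3: derive deriv(b,b) via R1 from deriv(b,e), edge(e,b)
round 3: derive deriv(b,i) via R1 from deriv(b,f), edge(f,i)
round 3: derive deriv(d,e) via R1 from deriv(d,c), edge(c,e)
round 3: derive deriv(d,h) via R1 from deriv(d,c), edge(c,h)
round 3: derive deriv(f,b) via R1 from deriv(f,e), edge(e,b)
round 3: derive deriv(h,c) via R1 from deriv(h,b), edge(b,c)
round 3: derive deriv(i,b) via R1 from deriv(i,e), edge(e,b)
round 3: derive deriv(i,i) via R1 from deriv(i,f), edge(f,i)
round 4: derive deriv(f,c) via R1 from deriv(f,b), edge(b,c)
round 4: derive deriv(f,f) via R1 from deriv(f,b), edge(b,f)
round 4: derive deriv(h,e) via R1 from deriv(h,c), edge(c,e)
round 4: derive deriv(h,h) via R1 from deriv(h,c), edge(c,h)
round 5: derive deriv(f,h) via R1 from deriv(f,c), edge(c,h)
round 5: derive deriv(f,i) via R1 from deriv(f,f), edge(f,i)

yes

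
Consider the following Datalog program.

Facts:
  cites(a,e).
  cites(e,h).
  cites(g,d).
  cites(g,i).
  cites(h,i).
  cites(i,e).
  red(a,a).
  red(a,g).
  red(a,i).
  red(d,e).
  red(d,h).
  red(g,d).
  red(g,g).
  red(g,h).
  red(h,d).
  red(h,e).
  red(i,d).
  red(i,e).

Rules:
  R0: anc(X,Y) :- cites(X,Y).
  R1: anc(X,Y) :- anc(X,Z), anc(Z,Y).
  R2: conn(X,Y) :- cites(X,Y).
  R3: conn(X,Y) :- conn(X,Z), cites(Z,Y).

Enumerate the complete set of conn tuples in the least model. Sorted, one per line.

conn(a,e)
conn(a,h)
conn(a,i)
conn(e,e)
conn(e,h)
conn(e,i)
conn(g,d)
conn(g,e)
conn(g,h)
conn(g,i)
conn(h,e)
conn(h,h)
conn(h,i)
conn(i,e)
conn(i,h)
conn(i,i)

round 1: derive conn(a,e) via R2 from cites(a,e)
round 1: derive conn(e,h) via R2 from cites(e,h)
round 1: derive conn(g,d) via R2 from cites(g,d)
round 1: derive conn(g,i) via R2 from cites(g,i)
round 1: derive conn(h,i) via R2 from cites(h,i)
round 1: derive conn(i,e) via R2 from cites(i,e)
round 2: derive conn(a,h) via R3 from conn(a,e), cites(e,h)
round 2: derive conn(e,i) via R3 from conn(e,h), cites(h,i)
round 2: derive conn(g,e) via R3 from conn(g,i), cites(i,e)
round 2: derive conn(h,e) via R3 from conn(h,i), cites(i,e)
round 2: derive conn(i,h) via R3 from conn(i,e), cites(e,h)
round 3: derive conn(a,i) via R3 from conn(a,h), cites(h,i)
round 3: derive conn(e,e) via R3 from conn(e,i), cites(i,e)
round 3: derive conn(g,h) via R3 from conn(g,e), cites(e,h)
round 3: derive conn(h,h) via R3 from conn(h,e), cites(e,h)
round 3: derive conn(i,i) via R3 from conn(i,h), cites(h,i)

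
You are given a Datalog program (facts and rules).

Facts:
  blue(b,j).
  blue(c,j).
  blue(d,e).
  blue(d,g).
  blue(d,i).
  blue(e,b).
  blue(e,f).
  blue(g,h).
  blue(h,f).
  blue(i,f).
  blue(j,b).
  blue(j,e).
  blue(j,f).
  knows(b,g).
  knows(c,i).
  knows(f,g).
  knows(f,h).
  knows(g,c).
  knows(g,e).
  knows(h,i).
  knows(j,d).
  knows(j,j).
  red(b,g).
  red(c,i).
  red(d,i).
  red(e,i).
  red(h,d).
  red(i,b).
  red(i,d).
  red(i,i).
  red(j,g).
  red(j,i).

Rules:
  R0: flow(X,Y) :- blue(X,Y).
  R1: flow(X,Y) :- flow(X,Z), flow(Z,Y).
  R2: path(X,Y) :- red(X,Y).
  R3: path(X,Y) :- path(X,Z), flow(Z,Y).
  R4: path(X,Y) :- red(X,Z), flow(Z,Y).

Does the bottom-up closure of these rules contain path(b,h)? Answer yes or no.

round 1: derive flow(b,j) via R0 from blue(b,j)
round 1: derive flow(c,j) via R0 from blue(c,j)
round 1: derive flow(d,e) via R0 from blue(d,e)
round 1: derive flow(d,g) via R0 from blue(d,g)
round 1: derive flow(d,i) via R0 from blue(d,i)
round 1: derive flow(e,b) via R0 from blue(e,b)
round 1: derive flow(e,f) via R0 from blue(e,f)
round 1: derive flow(g,h) via R0 from blue(g,h)
round 1: derive flow(h,f) via R0 from blue(h,f)
round 1: derive flow(i,f) via R0 from blue(i,f)
round 1: derive flow(j,b) via R0 from blue(j,b)
round 1: derive flow(j,e) via R0 from blue(j,e)
round 1: derive flow(j,f) via R0 from blue(j,f)
round 1: derive path(b,g) via R2 from red(b,g)
round 1: derive path(c,i) via R2 from red(c,i)
round 1: derive path(d,i) via R2 from red(d,i)
round 1: derive path(e,i) via R2 from red(e,i)
round 1: derive path(h,d) via R2 from red(h,d)
round 1: derive path(i,b) via R2 from red(i,b)
round 1: derive path(i,d) via R2 from red(i,d)
round 1: derive path(i,i) via R2 from red(i,i)
round 1: derive path(j,g) via R2 from red(j,g)
round 1: derive path(j,i) via R2 from red(j,i)
round 2: derive flow(b,b) via R1 from flow(b,j), flow(j,b)
round 2: derive flow(b,e) via R1 from flow(b,j), flow(j,e)
round 2: derive flow(b,f) via R1 from flow(b,j), flow(j,f)
round 2: derive flow(c,b) via R1 from flow(c,j), flow(j,b)
round 2: derive flow(c,e) via R1 from flow(c,j), flow(j,e)
round 2: derive flow(c,f) via R1 from flow(c,j), flow(j,f)
round 2: derive flow(d,b) via R1 from flow(d,e), flow(e,b)
round 2: derive flow(d,f) via R1 from flow(d,e), flow(e,f)
round 2: derive flow(d,h) via R1 from flow(d,g), flow(g,h)
round 2: derive flow(e,j) via R1 from flow(e,b), flow(b,j)
round 2: derive flow(g,f) via R1 from flow(g,h), flow(h,f)
round 2: derive flow(j,j) via R1 from flow(j,b), flow(b,j)
round 2: derive path(b,h) via R3 from path(b,g), flow(g,h)
round 2: derive path(c,f) via R3 from path(c,i), flow(i,f)
round 2: derive path(d,f) via R3 from path(d,i), flow(i,f)
round 2: derive path(e,f) via R3 from path(e,i), flow(i,f)
round 2: derive path(h,e) via R3 from path(h,d), flow(d,e)
round 2: derive path(h,g) via R3 from path(h,d), flow(d,g)
round 2: derive path(h,i) via R3 from path(h,d), flow(d,i)
round 2: derive path(i,e) via R3 from path(i,d), flow(d,e)
round 2: derive path(i,f) via R3 from path(i,i), flow(i,f)
round 2: derive path(i,g) via R3 from path(i,d), flow(d,g)
round 2: derive path(i,j) via R3 from path(i,b), flow(b,j)
round 2: derive path(j,f) via R3 from path(j,i), flow(i,f)
round 2: derive path(j,h) via R3 from path(j,g), flow(g,h)
round 3: derive flow(d,j) via R1 from flow(d,b), flow(b,j)
round 3: derive flow(e,e) via R1 from flow(e,b), flow(b,e)
round 3: derive path(b,f) via R3 from path(b,g), flow(g,f)
round 3: derive path(h,b) via R3 from path(h,d), flow(d,b)
round 3: derive path(h,f) via R3 from path(h,d), flow(d,f)
round 3: derive path(h,h) via R3 from path(h,d), flow(d,h)
round 3: derive path(h,j) via R3 from path(h,e), flow(e,j)
round 3: derive path(i,h) via R3 from path(i,d), flow(d,h)

yes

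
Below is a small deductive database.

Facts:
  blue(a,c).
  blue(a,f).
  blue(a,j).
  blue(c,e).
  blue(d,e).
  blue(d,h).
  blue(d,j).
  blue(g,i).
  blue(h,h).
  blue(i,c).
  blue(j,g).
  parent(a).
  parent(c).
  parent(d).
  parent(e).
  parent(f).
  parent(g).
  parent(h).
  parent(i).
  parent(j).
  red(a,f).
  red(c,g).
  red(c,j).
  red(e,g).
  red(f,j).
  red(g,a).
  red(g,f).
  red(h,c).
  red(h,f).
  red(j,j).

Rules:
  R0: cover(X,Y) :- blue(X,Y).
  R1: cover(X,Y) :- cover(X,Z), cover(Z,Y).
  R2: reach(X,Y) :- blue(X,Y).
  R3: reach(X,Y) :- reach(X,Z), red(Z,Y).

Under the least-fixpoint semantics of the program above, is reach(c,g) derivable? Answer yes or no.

round 1: derive reach(a,c) via R2 from blue(a,c)
round 1: derive reach(a,f) via R2 from blue(a,f)
round 1: derive reach(a,j) via R2 from blue(a,j)
round 1: derive reach(c,e) via R2 from blue(c,e)
round 1: derive reach(d,e) via R2 from blue(d,e)
round 1: derive reach(d,h) via R2 from blue(d,h)
round 1: derive reach(d,j) via R2 from blue(d,j)
round 1: derive reach(g,i) via R2 from blue(g,i)
round 1: derive reach(h,h) via R2 from blue(h,h)
round 1: derive reach(i,c) via R2 from blue(i,c)
round 1: derive reach(j,g) via R2 from blue(j,g)
round 2: derive reach(a,g) via R3 from reach(a,c), red(c,g)
round 2: derive reach(c,g) via R3 from reach(c,e), red(e,g)
round 2: derive reach(d,c) via R3 from reach(d,h), red(h,c)
round 2: derive reach(d,f) via R3 from reach(d,h), red(h,f)
round 2: derive reach(d,g) via R3 from reach(d,e), red(e,g)
round 2: derive reach(h,c) via R3 from reach(h,h), red(h,c)
round 2: derive reach(h,f) via R3 from reach(h,h), red(h,f)
round 2: derive reach(i,g) via R3 from reach(i,c), red(c,g)
round 2: derive reach(i,j) via R3 from reach(i,c), red(c,j)
round 2: derive reach(j,a) via R3 from reach(j,g), red(g,a)
round 2: derive reach(j,f) via R3 from reach(j,g), red(g,f)
round 3: derive reach(a,a) via R3 from reach(a,g), red(g,a)
round 3: derive reach(c,a) via R3 from reach(c,g), red(g,a)
round 3: derive reach(c,f) via R3 from reach(c,g), red(g,f)
round 3: derive reach(d,a) via R3 from reach(d,g), red(g,a)
round 3: derive reach(h,g) via R3 from reach(h,c), red(c,g)
round 3: derive reach(h,j) via R3 from reach(h,c), red(c,j)
round 3: derive reach(i,a) via R3 from reach(i,g), red(g,a)
round 3: derive reach(i,f) via R3 from reach(i,g), red(g,f)
round 3: derive reach(j,j) via R3 from reach(j,f), red(f,j)
round 4: derive reach(c,j) via R3 from reach(c,f), red(f,j)
round 4: derive reach(h,a) via R3 from reach(h,g), red(g,a)

yes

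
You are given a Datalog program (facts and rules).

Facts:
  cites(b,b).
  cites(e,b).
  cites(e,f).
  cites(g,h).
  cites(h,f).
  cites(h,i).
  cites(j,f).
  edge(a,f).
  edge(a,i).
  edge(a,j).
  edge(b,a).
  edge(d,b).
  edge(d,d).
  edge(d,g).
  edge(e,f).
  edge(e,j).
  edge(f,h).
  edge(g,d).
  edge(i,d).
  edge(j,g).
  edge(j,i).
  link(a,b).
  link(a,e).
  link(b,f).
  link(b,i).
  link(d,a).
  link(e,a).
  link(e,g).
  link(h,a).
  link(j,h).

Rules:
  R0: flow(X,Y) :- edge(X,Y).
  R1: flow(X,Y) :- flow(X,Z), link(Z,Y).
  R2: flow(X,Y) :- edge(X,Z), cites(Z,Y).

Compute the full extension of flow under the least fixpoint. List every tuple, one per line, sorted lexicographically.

flow(a,a)
flow(a,b)
flow(a,e)
flow(a,f)
flow(a,g)
flow(a,h)
flow(a,i)
flow(a,j)
flow(b,a)
flow(b,b)
flow(b,e)
flow(b,f)
flow(b,g)
flow(b,i)
flow(d,a)
flow(d,b)
flow(d,d)
flow(d,e)
flow(d,f)
flow(d,g)
flow(d,h)
flow(d,i)
flow(e,a)
flow(e,b)
flow(e,e)
flow(e,f)
flow(e,g)
flow(e,h)
flow(e,i)
flow(e,j)
flow(f,a)
flow(f,b)
flow(f,e)
flow(f,f)
flow(f,g)
flow(f,h)
flow(f,i)
flow(g,a)
flow(g,b)
flow(g,d)
flow(g,e)
flow(g,f)
flow(g,g)
flow(g,i)
flow(i,a)
flow(i,b)
flow(i,d)
flow(i,e)
flow(i,f)
flow(i,g)
flow(i,i)
flow(j,a)
flow(j,b)
flow(j,e)
flow(j,f)
flow(j,g)
flow(j,h)
flow(j,i)

round 1: derive flow(a,f) via R0 from edge(a,f)
round 1: derive flow(a,i) via R0 from edge(a,i)
round 1: derive flow(a,j) via R0 from edge(a,j)
round 1: derive flow(b,a) via R0 from edge(b,a)
round 1: derive flow(d,b) via R0 from edge(d,b)
round 1: derive flow(d,d) via R0 from edge(d,d)
round 1: derive flow(d,g) via R0 from edge(d,g)
round 1: derive flow(e,f) via R0 from edge(e,f)
round 1: derive flow(e,j) via R0 from edge(e,j)
round 1: derive flow(f,h) via R0 from edge(f,h)
round 1: derive flow(g,d) via R0 from edge(g,d)
round 1: derive flow(i,d) via R0 from edge(i,d)
round 1: derive flow(j,g) via R0 from edge(j,g)
round 1: derive flow(j,i) via R0 from edge(j,i)
round 1: derive flow(d,h) via R2 from edge(d,g), cites(g,h)
round 1: derive flow(f,f) via R2 from edge(f,h), cites(h,f)
round 1: derive flow(f,i) via R2 from edge(f,h), cites(h,i)
round 1: derive flow(j,h) via R2 from edge(j,g), cites(g,h)
round 2: derive flow(a,h) via R1 from flow(a,j), link(j,h)
round 2: derive flow(b,b) via R1 from flow(b,a), link(a,b)
round 2: derive flow(b,e) via R1 from flow(b,a), link(a,e)
round 2: derive flow(d,a) via R1 from flow(d,d), link(d,a)
round 2: derive flow(d,f) via R1 from flow(d,b), link(b,f)
round 2: derive flow(d,i) via R1 from flow(d,b), link(b,i)
round 2: derive flow(e,h) via R1 from flow(e,j), link(j,h)
round 2: derive flow(f,a) via R1 from flow(f,h), link(h,a)
round 2: derive flow(g,a) via R1 from flow(g,d), link(d,a)
round 2: derive flow(i,a) via R1 from flow(i,d), link(d,a)
round 2: derive flow(j,a) via R1 from flow(j,h), link(h,a)
round 3: derive flow(a,a) via R1 from flow(a,h), link(h,a)
round 3: derive flow(b,f) via R1 from flow(b,b), link(b,f)
round 3: derive flow(b,g) via R1 from flow(b,e), link(e,g)
round 3: derive flow(b,i) via R1 from flow(b,b), link(b,i)
round 3: derive flow(d,e) via R1 from flow(d,a), link(a,e)
round 3: derive flow(e,a) via R1 from flow(e,h), link(h,a)
round 3: derive flow(f,b) via R1 from flow(f,a), link(a,b)
round 3: derive flow(f,e) via R1 from flow(f,a), link(a,e)
round 3: derive flow(g,b) via R1 from flow(g,a), link(a,b)
round 3: derive flow(g,e) via R1 from flow(g,a), link(a,e)
round 3: derive flow(i,b) via R1 from flow(i,a), link(a,b)
round 3: derive flow(i,e) via R1 from flow(i,a), link(a,e)
round 3: derive flow(j,b) via R1 from flow(j,a), link(a,b)
round 3: derive flow(j,e) via R1 from flow(j,a), link(a,e)
round 4: derive flow(a,b) via R1 from flow(a,a), link(a,b)
round 4: derive flow(a,e) via R1 from flow(a,a), link(a,e)
round 4: derive flow(e,b) via R1 from flow(e,a), link(a,b)
round 4: derive flow(e,e) via R1 from flow(e,a), link(a,e)
round 4: derive flow(f,g) via R1 from flow(f,e), link(e,g)
round 4: derive flow(g,f) via R1 from flow(g,b), link(b,f)
round 4: derive flow(g,g) via R1 from flow(g,e), link(e,g)
round 4: derive flow(g,i) via R1 from flow(g,b), link(b,i)
round 4: derive flow(i,f) via R1 from flow(i,b), link(b,f)
round 4: derive flow(i,g) via R1 from flow(i,e), link(e,g)
round 4: derive flow(i,i) via R1 from flow(i,b), link(b,i)
round 4: derive flow(j,f) via R1 from flow(j,b), link(b,f)
round 5: derive flow(a,g) via R1 from flow(a,e), link(e,g)
round 5: derive flow(e,g) via R1 from flow(e,e), link(e,g)
round 5: derive flow(e,i) via R1 from flow(e,b), link(b,i)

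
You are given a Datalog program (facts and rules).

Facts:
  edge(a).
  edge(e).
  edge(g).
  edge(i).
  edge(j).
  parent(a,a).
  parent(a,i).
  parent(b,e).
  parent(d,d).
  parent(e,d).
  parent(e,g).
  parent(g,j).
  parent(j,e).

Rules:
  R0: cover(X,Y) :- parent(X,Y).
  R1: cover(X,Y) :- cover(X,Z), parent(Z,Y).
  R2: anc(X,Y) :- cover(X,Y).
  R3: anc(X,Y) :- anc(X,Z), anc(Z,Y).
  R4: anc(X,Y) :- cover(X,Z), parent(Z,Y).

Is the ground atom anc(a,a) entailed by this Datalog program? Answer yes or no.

round 1: derive cover(a,a) via R0 from parent(a,a)
round 1: derive cover(a,i) via R0 from parent(a,i)
round 1: derive cover(b,e) via R0 from parent(b,e)
round 1: derive cover(d,d) via R0 from parent(d,d)
round 1: derive cover(e,d) via R0 from parent(e,d)
round 1: derive cover(e,g) via R0 from parent(e,g)
round 1: derive cover(g,j) via R0 from parent(g,j)
round 1: derive cover(j,e) via R0 from parent(j,e)
round 2: derive cover(b,d) via R1 from cover(b,e), parent(e,d)
round 2: derive cover(b,g) via R1 from cover(b,e), parent(e,g)
round 2: derive cover(e,j) via R1 from cover(e,g), parent(g,j)
round 2: derive cover(g,e) via R1 from cover(g,j), parent(j,e)
round 2: derive cover(j,d) via R1 from cover(j,e), parent(e,d)
round 2: derive cover(j,g) via R1 from cover(j,e), parent(e,g)
round 2: derive anc(a,a) via R2 from cover(a,a)
round 2: derive anc(a,i) via R2 from cover(a,i)
round 2: derive anc(b,e) via R2 from cover(b,e)
round 2: derive anc(d,d) via R2 from cover(d,d)
round 2: derive anc(e,d) via R2 from cover(e,d)
round 2: derive anc(e,g) via R2 from cover(e,g)
round 2: derive anc(g,j) via R2 from cover(g,j)
round 2: derive anc(j,e) via R2 from cover(j,e)
round 2: derive anc(b,d) via R4 from cover(b,e), parent(e,d)
round 2: derive anc(b,g) via R4 from cover(b,e), parent(e,g)
round 2: derive anc(e,j) via R4 from cover(e,g), parent(g,j)
round 2: derive anc(g,e) via R4 from cover(g,j), parent(j,e)
round 2: derive anc(j,d) via R4 from cover(j,e), parent(e,d)
round 2: derive anc(j,g) via R4 from cover(j,e), parent(e,g)
round 3: derive cover(b,j) via R1 from cover(b,g), parent(g,j)
round 3: derive cover(e,e) via R1 from cover(e,j), parent(j,e)
round 3: derive cover(g,d) via R1 from cover(g,e), parent(e,d)
round 3: derive cover(g,g) via R1 from cover(g,e), parent(e,g)
round 3: derive cover(j,j) via R1 from cover(j,g), parent(g,j)
round 3: derive anc(b,j) via R3 from anc(b,e), anc(e,j)
round 3: derive anc(e,e) via R3 from anc(e,g), anc(g,e)
round 3: derive anc(g,d) via R3 from anc(g,e), anc(e,d)
round 3: derive anc(g,g) via R3 from anc(g,e), anc(e,g)
round 3: derive anc(j,j) via R3 from anc(j,e), anc(e,j)

yes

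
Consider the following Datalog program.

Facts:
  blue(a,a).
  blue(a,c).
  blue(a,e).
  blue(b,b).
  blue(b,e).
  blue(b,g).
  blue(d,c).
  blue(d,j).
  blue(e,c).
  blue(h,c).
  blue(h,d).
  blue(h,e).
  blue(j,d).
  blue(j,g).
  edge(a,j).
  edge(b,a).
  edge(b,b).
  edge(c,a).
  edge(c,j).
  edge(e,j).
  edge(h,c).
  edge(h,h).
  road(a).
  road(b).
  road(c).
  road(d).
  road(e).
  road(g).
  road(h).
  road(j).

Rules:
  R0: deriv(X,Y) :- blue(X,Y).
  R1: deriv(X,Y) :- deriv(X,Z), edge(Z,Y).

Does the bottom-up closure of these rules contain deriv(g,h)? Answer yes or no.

round 1: derive deriv(a,a) via R0 from blue(a,a)
round 1: derive deriv(a,c) via R0 from blue(a,c)
round 1: derive deriv(a,e) via R0 from blue(a,e)
round 1: derive deriv(b,b) via R0 from blue(b,b)
round 1: derive deriv(b,e) via R0 from blue(b,e)
round 1: derive deriv(b,g) via R0 from blue(b,g)
round 1: derive deriv(d,c) via R0 from blue(d,c)
round 1: derive deriv(d,j) via R0 from blue(d,j)
round 1: derive deriv(e,c) via R0 from blue(e,c)
round 1: derive deriv(h,c) via R0 from blue(h,c)
round 1: derive deriv(h,d) via R0 from blue(h,d)
round 1: derive deriv(h,e) via R0 from blue(h,e)
round 1: derive deriv(j,d) via R0 from blue(j,d)
round 1: derive deriv(j,g) via R0 from blue(j,g)
round 2: derive deriv(a,j) via R1 from deriv(a,a), edge(a,j)
round 2: derive deriv(b,a) via R1 from deriv(b,b), edge(b,a)
round 2: derive deriv(b,j) via R1 from deriv(b,e), edge(e,j)
round 2: derive deriv(d,a) via R1 from deriv(d,c), edge(c,a)
round 2: derive deriv(e,a) via R1 from deriv(e,c), edge(c,a)
round 2: derive deriv(e,j) via R1 from deriv(e,c), edge(c,j)
round 2: derive deriv(h,a) via R1 from deriv(h,c), edge(c,a)
round 2: derive deriv(h,j) via R1 from deriv(h,c), edge(c,j)

no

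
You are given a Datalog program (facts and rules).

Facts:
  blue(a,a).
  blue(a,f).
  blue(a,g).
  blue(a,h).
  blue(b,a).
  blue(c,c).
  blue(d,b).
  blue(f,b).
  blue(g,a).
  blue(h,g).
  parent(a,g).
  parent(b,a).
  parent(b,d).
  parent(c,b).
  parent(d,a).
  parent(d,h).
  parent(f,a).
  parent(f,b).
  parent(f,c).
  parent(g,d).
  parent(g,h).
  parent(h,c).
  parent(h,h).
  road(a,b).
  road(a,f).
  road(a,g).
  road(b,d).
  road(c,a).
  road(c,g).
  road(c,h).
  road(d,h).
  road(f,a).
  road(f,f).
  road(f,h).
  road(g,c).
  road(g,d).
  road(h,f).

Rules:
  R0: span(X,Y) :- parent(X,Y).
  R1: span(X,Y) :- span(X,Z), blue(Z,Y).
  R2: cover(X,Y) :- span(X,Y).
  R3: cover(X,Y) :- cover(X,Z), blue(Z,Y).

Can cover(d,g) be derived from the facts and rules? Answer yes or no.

yes

round 1: derive span(a,g) via R0 from parent(a,g)
round 1: derive span(b,a) via R0 from parent(b,a)
round 1: derive span(b,d) via R0 from parent(b,d)
round 1: derive span(c,b) via R0 from parent(c,b)
round 1: derive span(d,a) via R0 from parent(d,a)
round 1: derive span(d,h) via R0 from parent(d,h)
round 1: derive span(f,a) via R0 from parent(f,a)
round 1: derive span(f,b) via R0 from parent(f,b)
round 1: derive span(f,c) via R0 from parent(f,c)
round 1: derive span(g,d) via R0 from parent(g,d)
round 1: derive span(g,h) via R0 from parent(g,h)
round 1: derive span(h,c) via R0 from parent(h,c)
round 1: derive span(h,h) via R0 from parent(h,h)
round 2: derive span(a,a) via R1 from span(a,g), blue(g,a)
round 2: derive span(b,b) via R1 from span(b,d), blue(d,b)
round 2: derive span(b,f) via R1 from span(b,a), blue(a,f)
round 2: derive span(b,g) via R1 from span(b,a), blue(a,g)
round 2: derive span(b,h) via R1 from span(b,a), blue(a,h)
round 2: derive span(c,a) via R1 from span(c,b), blue(b,a)
round 2: derive span(d,f) via R1 from span(d,a), blue(a,f)
round 2: derive span(d,g) via R1 from span(d,a), blue(a,g)
round 2: derive span(f,f) via R1 from span(f,a), blue(a,f)
round 2: derive span(f,g) via R1 from span(f,a), blue(a,g)
round 2: derive span(f,h) via R1 from span(f,a), blue(a,h)
round 2: derive span(g,b) via R1 from span(g,d), blue(d,b)
round 2: derive span(g,g) via R1 from span(g,h), blue(h,g)
round 2: derive span(h,g) via R1 from span(h,h), blue(h,g)
round 2: derive cover(a,g) via R2 from span(a,g)
round 2: derive cover(b,a) via R2 from span(b,a)
round 2: derive cover(b,d) via R2 from span(b,d)
round 2: derive cover(c,b) via R2 from span(c,b)
round 2: derive cover(d,a) via R2 from span(d,a)
round 2: derive cover(d,h) via R2 from span(d,h)
round 2: derive cover(f,a) via R2 from span(f,a)
round 2: derive cover(f,b) via R2 from span(f,b)
round 2: derive cover(f,c) via R2 from span(f,c)
round 2: derive cover(g,d) via R2 from span(g,d)
round 2: derive cover(g,h) via R2 from span(g,h)
round 2: derive cover(h,c) via R2 from span(h,c)
round 2: derive cover(h,h) via R2 from span(h,h)
round 3: derive span(a,f) via R1 from span(a,a), blue(a,f)
round 3: derive span(a,h) via R1 from span(a,a), blue(a,h)
round 3: derive span(c,f) via R1 from span(c,a), blue(a,f)
round 3: derive span(c,g) via R1 from span(c,a), blue(a,g)
round 3: derive span(c,h) via R1 from span(c,a), blue(a,h)
round 3: derive span(d,b) via R1 from span(d,f), blue(f,b)
round 3: derive span(g,a) via R1 from span(g,b), blue(b,a)
round 3: derive span(h,a) via R1 from span(h,g), blue(g,a)
round 3: derive cover(a,a) via R2 from span(a,a)
round 3: derive cover(b,b) via R2 from span(b,b)
round 3: derive cover(b,f) via R2 from span(b,f)
round 3: derive cover(b,g) via R2 from span(b,g)
round 3: derive cover(b,h) via R2 from span(b,h)
round 3: derive cover(c,a) via R2 from span(c,a)
round 3: derive cover(d,f) via R2 from span(d,f)
round 3: derive cover(d,g) via R2 from span(d,g)
round 3: derive cover(f,f) via R2 from span(f,f)
round 3: derive cover(f,g) via R2 from span(f,g)
round 3: derive cover(f,h) via R2 from span(f,h)
round 3: derive cover(g,b) via R2 from span(g,b)
round 3: derive cover(g,g) via R2 from span(g,g)
round 3: derive cover(h,g) via R2 from span(h,g)
round 4: derive span(a,b) via R1 from span(a,f), blue(f,b)
round 4: derive span(g,f) via R1 from span(g,a), blue(a,f)
round 4: derive span(h,f) via R1 from span(h,a), blue(a,f)
round 4: derive cover(a,f) via R2 from span(a,f)
round 4: derive cover(a,h) via R2 from span(a,h)
round 4: derive cover(c,f) via R2 from span(c,f)
round 4: derive cover(c,g) via R2 from span(c,g)
round 4: derive cover(c,h) via R2 from span(c,h)
round 4: derive cover(d,b) via R2 from span(d,b)
round 4: derive cover(g,a) via R2 from span(g,a)
round 4: derive cover(h,a) via R2 from span(h,a)
round 5: derive span(h,b) via R1 from span(h,f), blue(f,b)
round 5: derive cover(a,b) via R2 from span(a,b)
round 5: derive cover(g,f) via R2 from span(g,f)
round 5: derive cover(h,f) via R2 from span(h,f)
round 6: derive cover(h,b) via R2 from span(h,b)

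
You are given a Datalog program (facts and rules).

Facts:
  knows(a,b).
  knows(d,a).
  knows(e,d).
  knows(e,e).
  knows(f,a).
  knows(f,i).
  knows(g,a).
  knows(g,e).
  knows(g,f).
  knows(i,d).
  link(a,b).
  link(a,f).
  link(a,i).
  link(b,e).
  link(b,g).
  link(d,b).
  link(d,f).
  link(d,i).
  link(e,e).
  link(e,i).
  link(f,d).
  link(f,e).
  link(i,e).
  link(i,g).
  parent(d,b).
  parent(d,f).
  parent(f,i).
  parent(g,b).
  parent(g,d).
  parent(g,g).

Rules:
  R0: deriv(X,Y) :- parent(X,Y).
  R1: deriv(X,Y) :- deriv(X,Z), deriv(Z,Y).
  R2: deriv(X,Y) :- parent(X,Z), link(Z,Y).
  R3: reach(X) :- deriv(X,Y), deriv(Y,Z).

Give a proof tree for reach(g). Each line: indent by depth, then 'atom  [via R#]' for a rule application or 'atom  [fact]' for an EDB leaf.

round 1: derive deriv(d,b) via R0 from parent(d,b)
round 1: derive deriv(d,f) via R0 from parent(d,f)
round 1: derive deriv(f,i) via R0 from parent(f,i)
round 1: derive deriv(g,b) via R0 from parent(g,b)
round 1: derive deriv(g,d) via R0 from parent(g,d)
round 1: derive deriv(g,g) via R0 from parent(g,g)
round 1: derive deriv(d,d) via R2 from parent(d,f), link(f,d)
round 1: derive deriv(d,e) via R2 from parent(d,b), link(b,e)
round 1: derive deriv(d,g) via R2 from parent(d,b), link(b,g)
round 1: derive deriv(f,e) via R2 from parent(f,i), link(i,e)
round 1: derive deriv(f,g) via R2 from parent(f,i), link(i,g)
round 1: derive deriv(g,e) via R2 from parent(g,b), link(b,e)
round 1: derive deriv(g,f) via R2 from parent(g,d), link(d,f)
round 1: derive deriv(g,i) via R2 from parent(g,d), link(d,i)
round 2: derive deriv(d,i) via R1 from deriv(d,f), deriv(f,i)
round 2: derive deriv(f,b) via R1 from deriv(f,g), deriv(g,b)
round 2: derive deriv(f,d) via R1 from deriv(f,g), deriv(g,d)
round 2: derive deriv(f,f) via R1 from deriv(f,g), deriv(g,f)
round 2: derive reach(d) via R3 from deriv(d,d), deriv(d,b)
round 2: derive reach(f) via R3 from deriv(f,g), deriv(g,b)
round 2: derive reach(g) via R3 from deriv(g,d), deriv(d,b)

reach(g)  [via R3]
  deriv(g,d)  [via R0]
    parent(g,d)  [fact]
  deriv(d,b)  [via R0]
    parent(d,b)  [fact]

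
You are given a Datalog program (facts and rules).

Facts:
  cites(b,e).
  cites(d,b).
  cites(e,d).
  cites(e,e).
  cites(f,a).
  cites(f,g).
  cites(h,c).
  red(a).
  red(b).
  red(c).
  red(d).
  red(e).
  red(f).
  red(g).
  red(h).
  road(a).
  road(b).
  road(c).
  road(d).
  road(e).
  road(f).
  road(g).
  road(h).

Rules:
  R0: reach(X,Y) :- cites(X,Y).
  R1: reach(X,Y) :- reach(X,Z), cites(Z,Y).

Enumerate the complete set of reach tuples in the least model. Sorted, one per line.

round 1: derive reach(b,e) via R0 from cites(b,e)
round 1: derive reach(d,b) via R0 from cites(d,b)
round 1: derive reach(e,d) via R0 from cites(e,d)
round 1: derive reach(e,e) via R0 from cites(e,e)
round 1: derive reach(f,a) via R0 from cites(f,a)
round 1: derive reach(f,g) via R0 from cites(f,g)
round 1: derive reach(h,c) via R0 from cites(h,c)
round 2: derive reach(b,d) via R1 from reach(b,e), cites(e,d)
round 2: derive reach(d,e) via R1 from reach(d,b), cites(b,e)
round 2: derive reach(e,b) via R1 from reach(e,d), cites(d,b)
round 3: derive reach(b,b) via R1 from reach(b,d), cites(d,b)
round 3: derive reach(d,d) via R1 from reach(d,e), cites(e,d)

reach(b,b)
reach(b,d)
reach(b,e)
reach(d,b)
reach(d,d)
reach(d,e)
reach(e,b)
reach(e,d)
reach(e,e)
reach(f,a)
reach(f,g)
reach(h,c)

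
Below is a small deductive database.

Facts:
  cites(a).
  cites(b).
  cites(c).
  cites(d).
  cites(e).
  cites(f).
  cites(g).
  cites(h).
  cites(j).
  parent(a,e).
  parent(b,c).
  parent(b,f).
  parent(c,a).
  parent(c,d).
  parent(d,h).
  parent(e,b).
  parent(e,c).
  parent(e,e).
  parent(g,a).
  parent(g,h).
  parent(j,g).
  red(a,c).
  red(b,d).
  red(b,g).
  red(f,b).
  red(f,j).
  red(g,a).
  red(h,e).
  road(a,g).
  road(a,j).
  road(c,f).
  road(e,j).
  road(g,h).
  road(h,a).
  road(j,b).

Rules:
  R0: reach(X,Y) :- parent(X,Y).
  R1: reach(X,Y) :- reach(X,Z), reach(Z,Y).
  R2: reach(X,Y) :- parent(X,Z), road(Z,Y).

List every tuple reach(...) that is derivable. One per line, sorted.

round 1: derive reach(a,e) via R0 from parent(a,e)
round 1: derive reach(b,c) via R0 from parent(b,c)
round 1: derive reach(b,f) via R0 from parent(b,f)
round 1: derive reach(c,a) via R0 from parent(c,a)
round 1: derive reach(c,d) via R0 from parent(c,d)
round 1: derive reach(d,h) via R0 from parent(d,h)
round 1: derive reach(e,b) via R0 from parent(e,b)
round 1: derive reach(e,c) via R0 from parent(e,c)
round 1: derive reach(e,e) via R0 from parent(e,e)
round 1: derive reach(g,a) via R0 from parent(g,a)
round 1: derive reach(g,h) via R0 from parent(g,h)
round 1: derive reach(j,g) via R0 from parent(j,g)
round 1: derive reach(a,j) via R2 from parent(a,e), road(e,j)
round 1: derive reach(c,g) via R2 from parent(c,a), road(a,g)
round 1: derive reach(c,j) via R2 from parent(c,a), road(a,j)
round 1: derive reach(d,a) via R2 from parent(d,h), road(h,a)
round 1: derive reach(e,f) via R2 from parent(e,c), road(c,f)
round 1: derive reach(e,j) via R2 from parent(e,e), road(e,j)
round 1: derive reach(g,g) via R2 from parent(g,a), road(a,g)
round 1: derive reach(g,j) via R2 from parent(g,a), road(a,j)
round 1: derive reach(j,h) via R2 from parent(j,g), road(g,h)
round 2: derive reach(a,b) via R1 from reach(a,e), reach(e,b)
round 2: derive reach(a,c) via R1 from reach(a,e), reach(e,c)
round 2: derive reach(a,f) via R1 from reach(a,e), reach(e,f)
round 2: derive reach(a,g) via R1 from reach(a,j), reach(j,g)
round 2: derive reach(a,h) via R1 from reach(a,j), reach(j,h)
round 2: derive reach(b,a) via R1 from reach(b,c), reach(c,a)
round 2: derive reach(b,d) via R1 from reach(b,c), reach(c,d)
round 2: derive reach(b,g) via R1 from reach(b,c), reach(c,g)
round 2: derive reach(b,j) via R1 from reach(b,c), reach(c,j)
round 2: derive reach(c,e) via R1 from reach(c,a), reach(a,e)
round 2: derive reach(c,h) via R1 from reach(c,d), reach(d,h)
round 2: derive reach(d,e) via R1 from reach(d,a), reach(a,e)
round 2: derive reach(d,j) via R1 from reach(d,a), reach(a,j)
round 2: derive reach(e,a) via R1 from reach(e,c), reach(c,a)
round 2: derive reach(e,d) via R1 from reach(e,c), reach(c,d)
round 2: derive reach(e,g) via R1 from reach(e,c), reach(c,g)
round 2: derive reach(e,h) via R1 from reach(e,j), reach(j,h)
round 2: derive reach(g,e) via R1 from reach(g,a), reach(a,e)
round 2: derive reach(j,a) via R1 from reach(j,g), reach(g,a)
round 2: derive reach(j,j) via R1 from reach(j,g), reach(g,j)
round 3: derive reach(a,a) via R1 from reach(a,b), reach(b,a)
round 3: derive reach(a,d) via R1 from reach(a,b), reach(b,d)
round 3: derive reach(b,b) via R1 from reach(b,a), reach(a,b)
round 3: derive reach(b,e) via R1 from reach(b,a), reach(a,e)
round 3: derive reach(b,h) via R1 from reach(b,a), reach(a,h)
round 3: derive reach(c,b) via R1 from reach(c,a), reach(a,b)
round 3: derive reach(c,c) via R1 from reach(c,a), reach(a,c)
round 3: derive reach(c,f) via R1 from reach(c,a), reach(a,f)
round 3: derive reach(d,b) via R1 from reach(d,a), reach(a,b)
round 3: derive reach(d,c) via R1 from reach(d,a), reach(a,c)
round 3: derive reach(d,d) via R1 from reach(d,e), reach(e,d)
round 3: derive reach(d,f) via R1 from reach(d,a), reach(a,f)
round 3: derive reach(d,g) via R1 from reach(d,a), reach(a,g)
round 3: derive reach(g,b) via R1 from reach(g,a), reach(a,b)
round 3: derive reach(g,c) via R1 from reach(g,a), reach(a,c)
round 3: derive reach(g,d) via R1 from reach(g,e), reach(e,d)
round 3: derive reach(g,f) via R1 from reach(g,a), reach(a,f)
round 3: derive reach(j,b) via R1 from reach(j,a), reach(a,b)
round 3: derive reach(j,c) via R1 from reach(j,a), reach(a,c)
round 3: derive reach(j,e) via R1 from reach(j,a), reach(a,e)
round 3: derive reach(j,f) via R1 from reach(j,a), reach(a,f)
round 4: derive reach(j,d) via R1 from reach(j,a), reach(a,d)

reach(a,a)
reach(a,b)
reach(a,c)
reach(a,d)
reach(a,e)
reach(a,f)
reach(a,g)
reach(a,h)
reach(a,j)
reach(b,a)
reach(b,b)
reach(b,c)
reach(b,d)
reach(b,e)
reach(b,f)
reach(b,g)
reach(b,h)
reach(b,j)
reach(c,a)
reach(c,b)
reach(c,c)
reach(c,d)
reach(c,e)
reach(c,f)
reach(c,g)
reach(c,h)
reach(c,j)
reach(d,a)
reach(d,b)
reach(d,c)
reach(d,d)
reach(d,e)
reach(d,f)
reach(d,g)
reach(d,h)
reach(d,j)
reach(e,a)
reach(e,b)
reach(e,c)
reach(e,d)
reach(e,e)
reach(e,f)
reach(e,g)
reach(e,h)
reach(e,j)
reach(g,a)
reach(g,b)
reach(g,c)
reach(g,d)
reach(g,e)
reach(g,f)
reach(g,g)
reach(g,h)
reach(g,j)
reach(j,a)
reach(j,b)
reach(j,c)
reach(j,d)
reach(j,e)
reach(j,f)
reach(j,g)
reach(j,h)
reach(j,j)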